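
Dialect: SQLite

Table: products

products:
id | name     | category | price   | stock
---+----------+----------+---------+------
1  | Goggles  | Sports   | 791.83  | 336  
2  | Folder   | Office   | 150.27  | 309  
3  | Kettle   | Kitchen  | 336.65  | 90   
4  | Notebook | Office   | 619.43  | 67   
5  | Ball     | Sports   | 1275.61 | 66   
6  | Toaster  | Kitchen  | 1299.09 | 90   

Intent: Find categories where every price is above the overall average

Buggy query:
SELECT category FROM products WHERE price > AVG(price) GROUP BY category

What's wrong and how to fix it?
Bug: WHERE evaluates per row before aggregation, so AVG() is unavailable

Fix: Use a subquery for AVG and a HAVING MIN(...) filter so the condition holds for every row in the group

Corrected query:
SELECT category FROM products GROUP BY category HAVING MIN(price) > (SELECT AVG(price) FROM products)

Result:
category
--------
Sports  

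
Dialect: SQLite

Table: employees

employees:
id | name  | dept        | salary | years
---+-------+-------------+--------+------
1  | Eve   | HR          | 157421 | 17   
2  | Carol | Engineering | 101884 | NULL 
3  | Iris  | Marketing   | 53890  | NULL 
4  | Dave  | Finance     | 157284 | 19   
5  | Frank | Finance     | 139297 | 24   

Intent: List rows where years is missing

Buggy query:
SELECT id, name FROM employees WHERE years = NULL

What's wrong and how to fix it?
Bug: Comparing to NULL with '=' never matches; NULL = NULL is unknown, not true

Fix: Use IS NULL to test for NULL

Corrected query:
SELECT id, name FROM employees WHERE years IS NULL

Result:
id | name 
---+------
2  | Carol
3  | Iris 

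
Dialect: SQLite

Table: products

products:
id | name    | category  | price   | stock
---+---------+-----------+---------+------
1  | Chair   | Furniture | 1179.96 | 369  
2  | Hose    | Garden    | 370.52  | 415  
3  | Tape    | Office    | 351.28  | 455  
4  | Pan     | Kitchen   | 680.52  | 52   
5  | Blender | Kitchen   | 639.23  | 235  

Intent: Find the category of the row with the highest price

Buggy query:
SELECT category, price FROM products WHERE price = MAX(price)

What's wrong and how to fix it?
Bug: WHERE is evaluated per row; an aggregate over the whole table isn't defined there

Fix: Wrap MAX in a scalar subquery so WHERE compares against a single value

Corrected query:
SELECT category, price FROM products WHERE price = (SELECT MAX(price) FROM products)

Result:
category  | price  
----------+--------
Furniture | 1179.96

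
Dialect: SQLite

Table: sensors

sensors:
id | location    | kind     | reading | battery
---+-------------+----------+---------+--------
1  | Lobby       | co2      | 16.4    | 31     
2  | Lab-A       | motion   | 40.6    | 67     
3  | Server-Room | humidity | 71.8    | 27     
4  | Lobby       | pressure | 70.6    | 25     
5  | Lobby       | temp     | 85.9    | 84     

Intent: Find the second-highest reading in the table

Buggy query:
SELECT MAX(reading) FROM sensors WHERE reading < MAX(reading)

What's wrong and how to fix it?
Bug: The inner MAX is an aggregate inside WHERE, which is not allowed

Fix: Compute the overall MAX in a subquery, then take MAX of rows below it

Corrected query:
SELECT MAX(reading) FROM sensors WHERE reading < (SELECT MAX(reading) FROM sensors)

Result:
MAX(reading)
------------
71.8        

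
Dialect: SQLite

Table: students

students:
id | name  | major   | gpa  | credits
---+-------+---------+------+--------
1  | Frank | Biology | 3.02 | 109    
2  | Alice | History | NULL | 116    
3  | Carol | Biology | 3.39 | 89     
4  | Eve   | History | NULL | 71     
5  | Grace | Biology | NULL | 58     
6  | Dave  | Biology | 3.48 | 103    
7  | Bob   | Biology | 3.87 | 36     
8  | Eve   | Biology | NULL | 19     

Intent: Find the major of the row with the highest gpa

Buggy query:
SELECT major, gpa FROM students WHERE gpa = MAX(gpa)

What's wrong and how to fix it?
Bug: MAX(gpa) is an aggregate and cannot be used directly in WHERE

Fix: Wrap MAX in a scalar subquery so WHERE compares against a single value

Corrected query:
SELECT major, gpa FROM students WHERE gpa = (SELECT MAX(gpa) FROM students)

Result:
major   | gpa 
--------+-----
Biology | 3.87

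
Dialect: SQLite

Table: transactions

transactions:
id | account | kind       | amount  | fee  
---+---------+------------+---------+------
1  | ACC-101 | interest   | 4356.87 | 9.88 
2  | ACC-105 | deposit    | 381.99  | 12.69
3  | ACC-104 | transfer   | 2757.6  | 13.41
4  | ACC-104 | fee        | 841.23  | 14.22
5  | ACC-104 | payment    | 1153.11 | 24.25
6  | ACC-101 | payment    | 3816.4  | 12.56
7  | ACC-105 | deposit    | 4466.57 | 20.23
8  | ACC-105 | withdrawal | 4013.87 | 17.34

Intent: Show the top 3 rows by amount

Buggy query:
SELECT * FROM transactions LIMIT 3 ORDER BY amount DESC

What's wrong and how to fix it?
Bug: ORDER BY cannot follow LIMIT; LIMIT is the final clause

Fix: Sort with ORDER BY, then apply LIMIT

Corrected query:
SELECT * FROM transactions ORDER BY amount DESC LIMIT 3

Result:
id | account | kind       | amount  | fee  
---+---------+------------+---------+------
7  | ACC-105 | deposit    | 4466.57 | 20.23
1  | ACC-101 | interest   | 4356.87 | 9.88 
8  | ACC-105 | withdrawal | 4013.87 | 17.34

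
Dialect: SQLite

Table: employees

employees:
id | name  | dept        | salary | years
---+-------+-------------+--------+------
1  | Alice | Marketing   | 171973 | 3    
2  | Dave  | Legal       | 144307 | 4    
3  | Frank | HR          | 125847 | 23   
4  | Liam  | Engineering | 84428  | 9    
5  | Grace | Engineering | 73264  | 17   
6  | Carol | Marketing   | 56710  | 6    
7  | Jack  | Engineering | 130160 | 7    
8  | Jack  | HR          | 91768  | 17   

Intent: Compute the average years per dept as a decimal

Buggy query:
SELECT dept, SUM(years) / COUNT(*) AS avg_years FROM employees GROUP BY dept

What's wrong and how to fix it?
Bug: SUM(years) and COUNT(*) are both integers; the division truncates the fractional part

Fix: Multiply by 1.0 (or CAST to REAL) to force floating-point division

Corrected query:
SELECT dept, SUM(years) * 1.0 / COUNT(*) AS avg_years FROM employees GROUP BY dept

Result:
dept        | avg_years
------------+----------
Engineering | 11       
HR          | 20       
Legal       | 4        
Marketing   | 4.5      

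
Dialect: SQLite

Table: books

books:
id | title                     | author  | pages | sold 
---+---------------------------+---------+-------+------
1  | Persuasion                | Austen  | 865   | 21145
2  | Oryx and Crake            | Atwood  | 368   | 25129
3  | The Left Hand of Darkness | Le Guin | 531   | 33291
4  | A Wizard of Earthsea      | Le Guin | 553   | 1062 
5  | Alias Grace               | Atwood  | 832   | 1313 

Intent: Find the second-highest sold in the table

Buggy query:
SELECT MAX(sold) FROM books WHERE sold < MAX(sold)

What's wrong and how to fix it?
Bug: MAX(sold) on the right of the comparison is an aggregate-in-WHERE error

Fix: Compute the overall MAX in a subquery, then take MAX of rows below it

Corrected query:
SELECT MAX(sold) FROM books WHERE sold < (SELECT MAX(sold) FROM books)

Result:
MAX(sold)
---------
25129    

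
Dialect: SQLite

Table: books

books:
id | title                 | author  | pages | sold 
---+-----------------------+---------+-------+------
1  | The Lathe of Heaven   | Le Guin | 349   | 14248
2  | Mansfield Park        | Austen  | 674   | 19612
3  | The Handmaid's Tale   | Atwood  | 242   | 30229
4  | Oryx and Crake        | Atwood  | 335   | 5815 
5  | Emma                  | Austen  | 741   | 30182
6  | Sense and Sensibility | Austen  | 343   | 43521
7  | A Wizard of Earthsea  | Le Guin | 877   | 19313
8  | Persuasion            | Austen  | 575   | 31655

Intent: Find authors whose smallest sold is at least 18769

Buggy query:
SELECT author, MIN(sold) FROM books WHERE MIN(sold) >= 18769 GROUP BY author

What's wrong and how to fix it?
Bug: MIN() in WHERE is a misuse of aggregate

Fix: Replace WHERE with HAVING after the GROUP BY

Corrected query:
SELECT author, MIN(sold) FROM books GROUP BY author HAVING MIN(sold) >= 18769

Result:
author | MIN(sold)
-------+----------
Austen | 19612    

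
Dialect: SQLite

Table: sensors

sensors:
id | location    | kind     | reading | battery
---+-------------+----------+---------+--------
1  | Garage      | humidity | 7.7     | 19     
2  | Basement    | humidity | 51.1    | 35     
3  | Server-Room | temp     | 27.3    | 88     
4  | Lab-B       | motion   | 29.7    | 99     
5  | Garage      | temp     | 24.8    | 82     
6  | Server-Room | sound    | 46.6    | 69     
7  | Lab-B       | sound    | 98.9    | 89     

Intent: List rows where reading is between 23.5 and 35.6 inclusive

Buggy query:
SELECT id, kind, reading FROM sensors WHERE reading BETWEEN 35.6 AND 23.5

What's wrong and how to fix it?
Bug: BETWEEN expects the lower bound first; with 35.6 AND 23.5 the range is empty

Fix: Swap the bounds so the smaller value comes first

Corrected query:
SELECT id, kind, reading FROM sensors WHERE reading BETWEEN 23.5 AND 35.6

Result:
id | kind   | reading
---+--------+--------
3  | temp   | 27.3   
4  | motion | 29.7   
5  | temp   | 24.8   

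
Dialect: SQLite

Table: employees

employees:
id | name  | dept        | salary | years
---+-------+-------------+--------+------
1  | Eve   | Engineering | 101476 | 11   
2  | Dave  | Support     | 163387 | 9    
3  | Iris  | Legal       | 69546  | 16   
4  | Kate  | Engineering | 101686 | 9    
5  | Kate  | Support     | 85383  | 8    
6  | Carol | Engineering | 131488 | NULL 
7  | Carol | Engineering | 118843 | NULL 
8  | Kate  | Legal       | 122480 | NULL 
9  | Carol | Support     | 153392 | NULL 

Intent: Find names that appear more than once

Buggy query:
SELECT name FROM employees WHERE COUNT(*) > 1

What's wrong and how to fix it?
Bug: WHERE can't reference COUNT(*); aggregates are computed after WHERE

Fix: Group first, then use HAVING for the count condition

Corrected query:
SELECT name FROM employees GROUP BY name HAVING COUNT(*) > 1

Result:
name 
-----
Carol
Kate 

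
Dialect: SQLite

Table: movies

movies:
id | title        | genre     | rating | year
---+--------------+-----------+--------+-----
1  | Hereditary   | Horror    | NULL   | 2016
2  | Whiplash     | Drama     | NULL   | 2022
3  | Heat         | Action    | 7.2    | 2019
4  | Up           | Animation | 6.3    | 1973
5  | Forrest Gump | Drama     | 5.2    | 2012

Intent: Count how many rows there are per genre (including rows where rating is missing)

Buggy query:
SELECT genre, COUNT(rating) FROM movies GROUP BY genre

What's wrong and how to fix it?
Bug: COUNT(rating) skips NULLs, so groups with missing rating are undercounted

Fix: Replace COUNT(rating) with COUNT(*)

Corrected query:
SELECT genre, COUNT(*) FROM movies GROUP BY genre

Result:
genre     | COUNT(*)
----------+---------
Action    | 1       
Animation | 1       
Drama     | 2       
Horror    | 1       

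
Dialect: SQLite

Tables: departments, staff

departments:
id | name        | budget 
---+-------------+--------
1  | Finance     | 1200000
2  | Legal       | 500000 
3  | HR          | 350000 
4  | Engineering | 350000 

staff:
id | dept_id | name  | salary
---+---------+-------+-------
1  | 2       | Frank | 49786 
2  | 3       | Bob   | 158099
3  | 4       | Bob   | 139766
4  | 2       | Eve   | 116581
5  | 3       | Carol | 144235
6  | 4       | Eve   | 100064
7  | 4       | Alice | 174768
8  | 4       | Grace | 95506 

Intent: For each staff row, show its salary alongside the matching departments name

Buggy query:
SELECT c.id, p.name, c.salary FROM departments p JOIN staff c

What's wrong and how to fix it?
Bug: JOIN with no ON clause produces a cartesian product; every staff row pairs with every departments row

Fix: Specify the join condition linking the foreign key to the parent id

Corrected query:
SELECT c.id, p.name, c.salary FROM departments p JOIN staff c ON c.dept_id = p.id

Result:
id | name        | salary
---+-------------+-------
1  | Legal       | 49786 
2  | HR          | 158099
3  | Engineering | 139766
4  | Legal       | 116581
5  | HR          | 144235
6  | Engineering | 100064
7  | Engineering | 174768
8  | Engineering | 95506 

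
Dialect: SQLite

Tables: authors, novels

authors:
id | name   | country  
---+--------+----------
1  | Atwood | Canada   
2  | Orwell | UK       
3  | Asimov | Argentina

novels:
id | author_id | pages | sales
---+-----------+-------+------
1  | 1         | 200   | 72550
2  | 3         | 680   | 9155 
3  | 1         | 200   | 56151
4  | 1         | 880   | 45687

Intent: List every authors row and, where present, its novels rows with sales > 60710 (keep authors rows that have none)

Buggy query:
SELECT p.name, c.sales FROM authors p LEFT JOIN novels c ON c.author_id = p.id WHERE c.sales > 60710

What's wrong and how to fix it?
Bug: A WHERE condition on the right-hand table after LEFT JOIN drops unmatched parents

Fix: Move the right-table condition into the ON clause so unmatched parents are kept

Corrected query:
SELECT p.name, c.sales FROM authors p LEFT JOIN novels c ON c.author_id = p.id AND c.sales > 60710

Result:
name   | sales
-------+------
Atwood | 72550
Orwell | NULL 
Asimov | NULL 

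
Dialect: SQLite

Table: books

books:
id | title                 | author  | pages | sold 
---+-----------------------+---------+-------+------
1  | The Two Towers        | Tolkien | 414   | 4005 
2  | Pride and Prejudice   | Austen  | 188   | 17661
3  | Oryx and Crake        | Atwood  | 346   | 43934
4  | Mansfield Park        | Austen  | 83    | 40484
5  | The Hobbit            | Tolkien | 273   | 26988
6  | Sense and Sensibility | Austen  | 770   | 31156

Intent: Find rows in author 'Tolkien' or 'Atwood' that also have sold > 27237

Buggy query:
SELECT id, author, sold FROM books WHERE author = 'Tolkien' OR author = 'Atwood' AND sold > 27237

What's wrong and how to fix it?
Bug: AND binds tighter than OR, so this parses as author = 'Tolkien' OR (author = 'Atwood' AND sold > 27237)

Fix: Group the OR with parentheses (or use IN), then AND the threshold

Corrected query:
SELECT id, author, sold FROM books WHERE (author = 'Tolkien' OR author = 'Atwood') AND sold > 27237

Result:
id | author | sold 
---+--------+------
3  | Atwood | 43934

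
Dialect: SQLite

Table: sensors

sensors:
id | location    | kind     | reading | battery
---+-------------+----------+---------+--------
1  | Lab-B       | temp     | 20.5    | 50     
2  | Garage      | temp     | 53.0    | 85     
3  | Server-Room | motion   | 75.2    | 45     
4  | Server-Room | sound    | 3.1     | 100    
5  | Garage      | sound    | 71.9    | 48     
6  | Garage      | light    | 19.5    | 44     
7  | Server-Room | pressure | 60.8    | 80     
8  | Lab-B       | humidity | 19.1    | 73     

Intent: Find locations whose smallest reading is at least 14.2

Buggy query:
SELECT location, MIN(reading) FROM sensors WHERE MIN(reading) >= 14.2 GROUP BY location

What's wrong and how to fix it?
Bug: Aggregates like MIN are computed per group after WHERE runs

Fix: Use HAVING for the per-group MIN condition

Corrected query:
SELECT location, MIN(reading) FROM sensors GROUP BY location HAVING MIN(reading) >= 14.2

Result:
location | MIN(reading)
---------+-------------
Garage   | 19.5        
Lab-B    | 19.1        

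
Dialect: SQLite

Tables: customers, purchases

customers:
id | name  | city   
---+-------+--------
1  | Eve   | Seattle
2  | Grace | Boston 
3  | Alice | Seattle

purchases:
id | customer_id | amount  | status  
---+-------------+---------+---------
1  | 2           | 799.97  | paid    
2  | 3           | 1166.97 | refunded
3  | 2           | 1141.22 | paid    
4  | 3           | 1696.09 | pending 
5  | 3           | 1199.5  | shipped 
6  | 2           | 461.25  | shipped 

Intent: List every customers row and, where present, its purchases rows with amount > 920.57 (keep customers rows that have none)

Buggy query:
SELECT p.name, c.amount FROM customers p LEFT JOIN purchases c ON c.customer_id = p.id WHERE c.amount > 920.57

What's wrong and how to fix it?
Bug: Filtering c.amount in WHERE discards the NULL rows produced by LEFT JOIN, turning it into an inner join

Fix: Move the right-table condition into the ON clause so unmatched parents are kept

Corrected query:
SELECT p.name, c.amount FROM customers p LEFT JOIN purchases c ON c.customer_id = p.id AND c.amount > 920.57

Result:
name  | amount 
------+--------
Eve   | NULL   
Grace | 1141.22
Alice | 1166.97
Alice | 1199.5 
Alice | 1696.09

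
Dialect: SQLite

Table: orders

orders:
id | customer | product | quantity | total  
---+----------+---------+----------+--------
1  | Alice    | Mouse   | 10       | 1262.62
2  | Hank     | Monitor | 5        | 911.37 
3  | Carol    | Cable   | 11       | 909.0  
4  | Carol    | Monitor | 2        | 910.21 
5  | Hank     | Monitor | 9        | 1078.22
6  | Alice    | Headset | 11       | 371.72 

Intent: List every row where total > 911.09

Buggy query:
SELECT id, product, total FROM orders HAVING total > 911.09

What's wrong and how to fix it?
Bug: This is a non-aggregate query (no GROUP BY, no aggregates), so in SQLite the HAVING clause is invalid here; a row-level condition belongs in WHERE

Fix: Replace HAVING with WHERE since the condition applies to individual rows

Corrected query:
SELECT id, product, total FROM orders WHERE total > 911.09

Result:
id | product | total  
---+---------+--------
1  | Mouse   | 1262.62
2  | Monitor | 911.37 
5  | Monitor | 1078.22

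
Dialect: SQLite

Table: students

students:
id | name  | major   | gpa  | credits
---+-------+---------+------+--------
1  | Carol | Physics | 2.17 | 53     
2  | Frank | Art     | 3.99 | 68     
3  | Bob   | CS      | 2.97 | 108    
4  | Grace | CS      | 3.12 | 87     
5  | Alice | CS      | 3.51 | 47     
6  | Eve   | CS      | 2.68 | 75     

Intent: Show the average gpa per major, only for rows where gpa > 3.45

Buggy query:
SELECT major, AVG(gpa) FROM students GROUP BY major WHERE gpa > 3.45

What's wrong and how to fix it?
Bug: WHERE cannot follow GROUP BY

Fix: Place WHERE between FROM and GROUP BY

Corrected query:
SELECT major, AVG(gpa) FROM students WHERE gpa > 3.45 GROUP BY major

Result:
major | AVG(gpa)
------+---------
Art   | 3.99    
CS    | 3.51    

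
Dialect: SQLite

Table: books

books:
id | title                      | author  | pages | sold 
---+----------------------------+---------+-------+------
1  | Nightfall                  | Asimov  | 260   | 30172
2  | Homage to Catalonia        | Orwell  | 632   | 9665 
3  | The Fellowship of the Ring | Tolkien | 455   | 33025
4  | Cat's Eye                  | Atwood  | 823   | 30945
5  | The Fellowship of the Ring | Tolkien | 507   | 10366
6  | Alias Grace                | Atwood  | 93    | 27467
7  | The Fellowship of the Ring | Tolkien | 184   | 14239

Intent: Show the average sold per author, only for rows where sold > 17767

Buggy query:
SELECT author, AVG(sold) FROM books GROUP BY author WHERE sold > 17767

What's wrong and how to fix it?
Bug: Row-level WHERE must come before GROUP BY in the clause order

Fix: Move the WHERE clause before GROUP BY

Corrected query:
SELECT author, AVG(sold) FROM books WHERE sold > 17767 GROUP BY author

Result:
author  | AVG(sold)
--------+----------
Asimov  | 30172    
Atwood  | 29206    
Tolkien | 33025    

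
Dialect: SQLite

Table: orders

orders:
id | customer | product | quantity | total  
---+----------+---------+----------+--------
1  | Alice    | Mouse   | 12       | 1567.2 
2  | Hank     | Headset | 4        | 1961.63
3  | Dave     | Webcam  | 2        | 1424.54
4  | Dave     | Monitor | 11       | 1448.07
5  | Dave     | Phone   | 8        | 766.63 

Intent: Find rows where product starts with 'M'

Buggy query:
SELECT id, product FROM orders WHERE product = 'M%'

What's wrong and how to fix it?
Bug: '=' compares the literal string including the % character; pattern matching needs LIKE

Fix: Replace '=' with LIKE so 'M%' is treated as a pattern

Corrected query:
SELECT id, product FROM orders WHERE product LIKE 'M%'

Result:
id | product
---+--------
1  | Mouse  
4  | Monitor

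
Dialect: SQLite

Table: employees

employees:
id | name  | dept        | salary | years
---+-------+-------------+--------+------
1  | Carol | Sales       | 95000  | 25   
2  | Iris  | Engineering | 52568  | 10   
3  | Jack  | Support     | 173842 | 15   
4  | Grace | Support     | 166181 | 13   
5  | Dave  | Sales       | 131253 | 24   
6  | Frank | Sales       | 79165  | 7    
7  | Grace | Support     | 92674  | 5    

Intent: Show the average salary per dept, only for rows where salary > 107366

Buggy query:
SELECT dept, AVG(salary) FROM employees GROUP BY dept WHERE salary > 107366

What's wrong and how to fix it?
Bug: WHERE cannot follow GROUP BY

Fix: Move the WHERE clause before GROUP BY

Corrected query:
SELECT dept, AVG(salary) FROM employees WHERE salary > 107366 GROUP BY dept

Result:
dept    | AVG(salary)
--------+------------
Sales   | 131253     
Support | 170011.5   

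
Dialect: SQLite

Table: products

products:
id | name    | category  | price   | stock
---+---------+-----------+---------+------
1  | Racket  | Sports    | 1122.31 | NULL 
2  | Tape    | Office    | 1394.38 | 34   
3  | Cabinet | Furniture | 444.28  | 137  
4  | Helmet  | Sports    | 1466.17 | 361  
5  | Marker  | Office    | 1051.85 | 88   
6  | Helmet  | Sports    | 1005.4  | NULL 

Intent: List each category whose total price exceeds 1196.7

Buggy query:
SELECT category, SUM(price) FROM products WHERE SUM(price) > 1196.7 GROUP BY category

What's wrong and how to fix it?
Bug: SUM(price) is an aggregate, but WHERE filters rows before aggregation

Fix: Use HAVING (which filters groups after aggregation) instead of WHERE

Corrected query:
SELECT category, SUM(price) FROM products GROUP BY category HAVING SUM(price) > 1196.7

Result:
category | SUM(price)
---------+-----------
Office   | 2446.23   
Sports   | 3593.88   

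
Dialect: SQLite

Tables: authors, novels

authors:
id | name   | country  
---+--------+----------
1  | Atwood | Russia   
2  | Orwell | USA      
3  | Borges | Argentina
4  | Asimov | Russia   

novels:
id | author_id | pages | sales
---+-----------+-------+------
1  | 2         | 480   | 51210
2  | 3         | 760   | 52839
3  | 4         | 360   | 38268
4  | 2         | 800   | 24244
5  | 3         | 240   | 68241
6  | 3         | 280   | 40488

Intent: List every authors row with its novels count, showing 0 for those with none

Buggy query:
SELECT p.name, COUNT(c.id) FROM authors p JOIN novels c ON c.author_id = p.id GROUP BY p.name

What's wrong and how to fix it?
Bug: INNER JOIN drops authors rows that have no matching novels rows

Fix: Use LEFT JOIN so parents without children still appear (COUNT(c.id) gives 0)

Corrected query:
SELECT p.name, COUNT(c.id) FROM authors p LEFT JOIN novels c ON c.author_id = p.id GROUP BY p.name

Result:
name   | COUNT(c.id)
-------+------------
Asimov | 1          
Atwood | 0          
Borges | 3          
Orwell | 2          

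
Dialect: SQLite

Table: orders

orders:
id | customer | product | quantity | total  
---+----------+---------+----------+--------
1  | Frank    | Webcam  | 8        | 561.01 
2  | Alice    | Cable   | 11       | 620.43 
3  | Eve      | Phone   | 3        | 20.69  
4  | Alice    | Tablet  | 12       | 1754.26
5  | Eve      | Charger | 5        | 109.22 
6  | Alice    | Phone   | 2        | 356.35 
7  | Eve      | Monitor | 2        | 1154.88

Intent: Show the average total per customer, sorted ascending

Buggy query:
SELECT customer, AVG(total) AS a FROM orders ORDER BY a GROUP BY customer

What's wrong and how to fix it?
Bug: ORDER BY appears before GROUP BY; SQL clause order requires GROUP BY first

Fix: Move ORDER BY to the end, after GROUP BY

Corrected query:
SELECT customer, AVG(total) AS a FROM orders GROUP BY customer ORDER BY a

Result:
customer | a         
---------+-----------
Eve      | 428.263333
Frank    | 561.01    
Alice    | 910.346667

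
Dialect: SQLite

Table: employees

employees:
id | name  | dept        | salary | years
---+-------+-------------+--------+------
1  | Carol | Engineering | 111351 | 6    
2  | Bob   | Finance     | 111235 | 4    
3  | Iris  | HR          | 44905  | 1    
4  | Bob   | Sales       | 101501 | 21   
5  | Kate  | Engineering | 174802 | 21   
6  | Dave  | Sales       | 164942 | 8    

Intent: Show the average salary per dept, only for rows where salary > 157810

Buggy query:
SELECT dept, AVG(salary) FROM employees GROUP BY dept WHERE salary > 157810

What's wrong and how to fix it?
Bug: Row-level WHERE must come before GROUP BY in the clause order

Fix: Move the WHERE clause before GROUP BY

Corrected query:
SELECT dept, AVG(salary) FROM employees WHERE salary > 157810 GROUP BY dept

Result:
dept        | AVG(salary)
------------+------------
Engineering | 174802     
Sales       | 164942     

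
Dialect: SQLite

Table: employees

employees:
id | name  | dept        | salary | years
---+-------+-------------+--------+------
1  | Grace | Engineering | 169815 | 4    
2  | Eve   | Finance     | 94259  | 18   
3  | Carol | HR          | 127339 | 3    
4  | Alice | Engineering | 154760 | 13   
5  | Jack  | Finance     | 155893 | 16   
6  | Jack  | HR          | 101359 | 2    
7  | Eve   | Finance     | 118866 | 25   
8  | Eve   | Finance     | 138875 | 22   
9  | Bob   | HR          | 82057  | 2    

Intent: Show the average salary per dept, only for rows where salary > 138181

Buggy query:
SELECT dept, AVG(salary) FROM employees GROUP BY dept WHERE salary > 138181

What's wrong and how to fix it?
Bug: WHERE cannot follow GROUP BY

Fix: Place WHERE between FROM and GROUP BY

Corrected query:
SELECT dept, AVG(salary) FROM employees WHERE salary > 138181 GROUP BY dept

Result:
dept        | AVG(salary)
------------+------------
Engineering | 162287.5   
Finance     | 147384     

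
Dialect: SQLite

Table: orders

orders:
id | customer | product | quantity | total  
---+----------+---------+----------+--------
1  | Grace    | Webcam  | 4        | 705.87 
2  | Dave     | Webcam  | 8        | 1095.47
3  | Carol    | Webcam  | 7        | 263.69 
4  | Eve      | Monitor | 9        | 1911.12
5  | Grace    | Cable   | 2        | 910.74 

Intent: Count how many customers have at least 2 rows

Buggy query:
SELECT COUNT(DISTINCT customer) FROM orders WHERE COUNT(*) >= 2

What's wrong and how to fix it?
Bug: WHERE filters individual rows, not groups, so a group-level COUNT is invalid there

Fix: Group first with HAVING COUNT(*) >= 2, then COUNT the resulting groups

Corrected query:
SELECT COUNT(*) FROM (SELECT customer FROM orders GROUP BY customer HAVING COUNT(*) >= 2)

Result:
COUNT(*)
--------
1       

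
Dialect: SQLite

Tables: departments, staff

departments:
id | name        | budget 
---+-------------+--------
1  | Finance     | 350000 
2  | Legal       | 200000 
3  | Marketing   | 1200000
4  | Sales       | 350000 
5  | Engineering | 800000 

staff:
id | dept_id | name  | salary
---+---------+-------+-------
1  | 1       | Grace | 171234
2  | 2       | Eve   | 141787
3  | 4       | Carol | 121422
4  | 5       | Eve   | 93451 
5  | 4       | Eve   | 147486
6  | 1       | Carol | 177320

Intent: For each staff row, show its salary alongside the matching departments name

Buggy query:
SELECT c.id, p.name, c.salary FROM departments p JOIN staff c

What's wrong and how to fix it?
Bug: Missing join condition: each staff row is matched to all departments rows instead of just its own

Fix: Specify the join condition linking the foreign key to the parent id

Corrected query:
SELECT c.id, p.name, c.salary FROM departments p JOIN staff c ON c.dept_id = p.id

Result:
id | name        | salary
---+-------------+-------
1  | Finance     | 171234
2  | Legal       | 141787
3  | Sales       | 121422
4  | Engineering | 93451 
5  | Sales       | 147486
6  | Finance     | 177320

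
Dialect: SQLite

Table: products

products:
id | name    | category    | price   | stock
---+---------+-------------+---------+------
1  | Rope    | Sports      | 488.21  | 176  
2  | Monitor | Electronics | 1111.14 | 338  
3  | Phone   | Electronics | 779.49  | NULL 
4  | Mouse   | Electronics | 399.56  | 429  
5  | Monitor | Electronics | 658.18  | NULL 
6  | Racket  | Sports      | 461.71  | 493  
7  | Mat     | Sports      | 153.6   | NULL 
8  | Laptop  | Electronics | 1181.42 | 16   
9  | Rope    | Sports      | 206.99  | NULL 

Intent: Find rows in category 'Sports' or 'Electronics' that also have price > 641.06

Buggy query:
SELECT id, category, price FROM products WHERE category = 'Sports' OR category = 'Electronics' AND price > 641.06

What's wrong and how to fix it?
Bug: AND binds tighter than OR, so this parses as category = 'Sports' OR (category = 'Electronics' AND price > 641.06)

Fix: Add parentheses around the OR so the AND applies to both alternatives

Corrected query:
SELECT id, category, price FROM products WHERE (category = 'Sports' OR category = 'Electronics') AND price > 641.06

Result:
id | category    | price  
---+-------------+--------
2  | Electronics | 1111.14
3  | Electronics | 779.49 
5  | Electronics | 658.18 
8  | Electronics | 1181.42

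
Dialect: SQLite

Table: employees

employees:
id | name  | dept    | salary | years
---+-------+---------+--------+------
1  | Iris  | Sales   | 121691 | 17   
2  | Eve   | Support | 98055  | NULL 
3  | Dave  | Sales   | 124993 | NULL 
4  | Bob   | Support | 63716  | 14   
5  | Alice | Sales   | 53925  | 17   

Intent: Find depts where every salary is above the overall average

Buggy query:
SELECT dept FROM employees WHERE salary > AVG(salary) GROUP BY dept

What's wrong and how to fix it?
Bug: WHERE evaluates per row before aggregation, so AVG() is unavailable

Fix: Compute the overall average in a scalar subquery and compare each group's MIN against it in HAVING

Corrected query:
SELECT dept FROM employees GROUP BY dept HAVING MIN(salary) > (SELECT AVG(salary) FROM employees)

Result:
(no rows)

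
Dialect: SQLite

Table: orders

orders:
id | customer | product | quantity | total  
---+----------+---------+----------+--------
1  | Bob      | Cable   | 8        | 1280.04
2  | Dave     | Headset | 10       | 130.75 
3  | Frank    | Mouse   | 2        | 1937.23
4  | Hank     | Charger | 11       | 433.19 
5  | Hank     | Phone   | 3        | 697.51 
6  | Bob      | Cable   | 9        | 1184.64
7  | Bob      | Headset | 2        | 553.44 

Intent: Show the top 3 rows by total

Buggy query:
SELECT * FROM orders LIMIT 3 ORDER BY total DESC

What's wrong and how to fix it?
Bug: LIMIT must come after ORDER BY

Fix: Swap the clauses: ORDER BY first, then LIMIT

Corrected query:
SELECT * FROM orders ORDER BY total DESC LIMIT 3

Result:
id | customer | product | quantity | total  
---+----------+---------+----------+--------
3  | Frank    | Mouse   | 2        | 1937.23
1  | Bob      | Cable   | 8        | 1280.04
6  | Bob      | Cable   | 9        | 1184.64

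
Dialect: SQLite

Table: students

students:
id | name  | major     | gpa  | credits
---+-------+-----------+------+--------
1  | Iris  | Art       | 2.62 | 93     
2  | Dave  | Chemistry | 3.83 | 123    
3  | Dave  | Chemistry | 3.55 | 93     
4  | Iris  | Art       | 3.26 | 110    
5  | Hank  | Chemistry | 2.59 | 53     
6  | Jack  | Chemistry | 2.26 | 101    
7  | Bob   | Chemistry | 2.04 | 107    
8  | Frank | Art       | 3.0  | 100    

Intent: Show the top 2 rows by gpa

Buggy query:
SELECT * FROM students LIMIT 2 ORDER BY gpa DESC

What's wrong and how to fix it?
Bug: LIMIT must come after ORDER BY

Fix: Sort with ORDER BY, then apply LIMIT

Corrected query:
SELECT * FROM students ORDER BY gpa DESC LIMIT 2

Result:
id | name | major     | gpa  | credits
---+------+-----------+------+--------
2  | Dave | Chemistry | 3.83 | 123    
3  | Dave | Chemistry | 3.55 | 93     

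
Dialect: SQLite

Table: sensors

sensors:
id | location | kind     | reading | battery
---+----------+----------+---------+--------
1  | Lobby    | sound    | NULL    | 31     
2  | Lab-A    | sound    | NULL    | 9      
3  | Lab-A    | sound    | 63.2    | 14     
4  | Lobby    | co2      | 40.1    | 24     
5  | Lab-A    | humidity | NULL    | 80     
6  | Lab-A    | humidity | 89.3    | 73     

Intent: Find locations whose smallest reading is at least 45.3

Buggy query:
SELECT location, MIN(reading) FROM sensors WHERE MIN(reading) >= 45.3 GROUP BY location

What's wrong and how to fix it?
Bug: MIN() in WHERE is a misuse of aggregate

Fix: Use HAVING for the per-group MIN condition

Corrected query:
SELECT location, MIN(reading) FROM sensors GROUP BY location HAVING MIN(reading) >= 45.3

Result:
location | MIN(reading)
---------+-------------
Lab-A    | 63.2        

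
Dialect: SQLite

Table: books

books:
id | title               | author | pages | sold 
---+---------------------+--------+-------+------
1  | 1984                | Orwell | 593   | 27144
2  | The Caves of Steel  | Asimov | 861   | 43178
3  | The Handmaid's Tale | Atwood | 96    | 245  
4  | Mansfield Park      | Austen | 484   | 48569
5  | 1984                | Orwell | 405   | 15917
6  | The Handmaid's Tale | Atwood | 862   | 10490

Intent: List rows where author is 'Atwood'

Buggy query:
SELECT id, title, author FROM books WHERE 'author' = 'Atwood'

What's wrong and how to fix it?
Bug: 'author' in single quotes is a string literal, not the column; the comparison is literal-vs-literal and never true

Fix: Reference the column as author without single quotes

Corrected query:
SELECT id, title, author FROM books WHERE author = 'Atwood'

Result:
id | title               | author
---+---------------------+-------
3  | The Handmaid's Tale | Atwood
6  | The Handmaid's Tale | Atwood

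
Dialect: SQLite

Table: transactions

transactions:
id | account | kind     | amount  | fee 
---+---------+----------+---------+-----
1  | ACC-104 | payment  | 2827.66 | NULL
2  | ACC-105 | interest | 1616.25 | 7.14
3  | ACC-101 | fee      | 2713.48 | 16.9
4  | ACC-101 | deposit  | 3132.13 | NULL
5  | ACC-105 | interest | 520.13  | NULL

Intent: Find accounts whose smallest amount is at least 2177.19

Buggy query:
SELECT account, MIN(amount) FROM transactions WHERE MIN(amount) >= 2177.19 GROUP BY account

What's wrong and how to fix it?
Bug: MIN() in WHERE is a misuse of aggregate

Fix: Replace WHERE with HAVING after the GROUP BY

Corrected query:
SELECT account, MIN(amount) FROM transactions GROUP BY account HAVING MIN(amount) >= 2177.19

Result:
account | MIN(amount)
--------+------------
ACC-101 | 2713.48    
ACC-104 | 2827.66    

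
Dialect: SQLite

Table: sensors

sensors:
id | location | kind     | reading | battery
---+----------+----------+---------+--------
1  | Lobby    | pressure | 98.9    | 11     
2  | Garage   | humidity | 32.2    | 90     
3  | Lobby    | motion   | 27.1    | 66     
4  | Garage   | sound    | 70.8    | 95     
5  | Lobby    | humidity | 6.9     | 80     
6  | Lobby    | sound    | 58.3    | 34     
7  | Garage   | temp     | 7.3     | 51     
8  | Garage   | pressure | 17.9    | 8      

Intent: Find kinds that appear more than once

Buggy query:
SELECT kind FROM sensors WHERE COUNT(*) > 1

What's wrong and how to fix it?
Bug: COUNT(*) is an aggregate and cannot be used in WHERE

Fix: GROUP BY kind, then filter groups with HAVING COUNT(*) > 1

Corrected query:
SELECT kind FROM sensors GROUP BY kind HAVING COUNT(*) > 1

Result:
kind    
--------
humidity
pressure
sound   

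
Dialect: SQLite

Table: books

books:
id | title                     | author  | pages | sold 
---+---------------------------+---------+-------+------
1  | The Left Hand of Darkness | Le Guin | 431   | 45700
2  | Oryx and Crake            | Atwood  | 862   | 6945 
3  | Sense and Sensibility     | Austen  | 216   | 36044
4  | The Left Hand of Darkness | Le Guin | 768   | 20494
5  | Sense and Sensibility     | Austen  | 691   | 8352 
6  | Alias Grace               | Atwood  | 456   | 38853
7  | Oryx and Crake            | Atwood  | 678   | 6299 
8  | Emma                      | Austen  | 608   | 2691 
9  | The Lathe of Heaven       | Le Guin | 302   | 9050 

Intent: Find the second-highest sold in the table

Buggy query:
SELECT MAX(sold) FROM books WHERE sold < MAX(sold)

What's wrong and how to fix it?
Bug: The inner MAX is an aggregate inside WHERE, which is not allowed

Fix: Put the inner MAX in a scalar subquery

Corrected query:
SELECT MAX(sold) FROM books WHERE sold < (SELECT MAX(sold) FROM books)

Result:
MAX(sold)
---------
38853    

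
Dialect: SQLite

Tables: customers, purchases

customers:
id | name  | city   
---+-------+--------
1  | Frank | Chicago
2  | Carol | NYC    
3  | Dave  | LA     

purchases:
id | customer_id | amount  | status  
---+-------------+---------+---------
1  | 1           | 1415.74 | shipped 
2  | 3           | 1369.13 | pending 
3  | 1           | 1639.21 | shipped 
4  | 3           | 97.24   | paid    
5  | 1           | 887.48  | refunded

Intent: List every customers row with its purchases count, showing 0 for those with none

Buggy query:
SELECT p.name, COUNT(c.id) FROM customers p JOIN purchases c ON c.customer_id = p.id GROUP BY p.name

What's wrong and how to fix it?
Bug: An inner join excludes parents with zero children

Fix: Use LEFT JOIN so parents without children still appear (COUNT(c.id) gives 0)

Corrected query:
SELECT p.name, COUNT(c.id) FROM customers p LEFT JOIN purchases c ON c.customer_id = p.id GROUP BY p.name

Result:
name  | COUNT(c.id)
------+------------
Carol | 0          
Dave  | 2          
Frank | 3          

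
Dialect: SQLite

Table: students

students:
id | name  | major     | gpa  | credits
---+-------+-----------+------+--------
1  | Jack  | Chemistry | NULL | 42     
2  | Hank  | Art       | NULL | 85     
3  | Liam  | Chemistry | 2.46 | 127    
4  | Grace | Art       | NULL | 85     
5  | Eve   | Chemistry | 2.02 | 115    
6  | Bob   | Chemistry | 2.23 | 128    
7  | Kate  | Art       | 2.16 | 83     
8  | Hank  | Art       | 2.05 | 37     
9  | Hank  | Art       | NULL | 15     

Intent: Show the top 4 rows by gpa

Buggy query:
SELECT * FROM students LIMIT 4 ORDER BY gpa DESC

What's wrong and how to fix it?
Bug: LIMIT must come after ORDER BY

Fix: Swap the clauses: ORDER BY first, then LIMIT

Corrected query:
SELECT * FROM students ORDER BY gpa DESC LIMIT 4

Result:
id | name | major     | gpa  | credits
---+------+-----------+------+--------
3  | Liam | Chemistry | 2.46 | 127    
6  | Bob  | Chemistry | 2.23 | 128    
7  | Kate | Art       | 2.16 | 83     
8  | Hank | Art       | 2.05 | 37     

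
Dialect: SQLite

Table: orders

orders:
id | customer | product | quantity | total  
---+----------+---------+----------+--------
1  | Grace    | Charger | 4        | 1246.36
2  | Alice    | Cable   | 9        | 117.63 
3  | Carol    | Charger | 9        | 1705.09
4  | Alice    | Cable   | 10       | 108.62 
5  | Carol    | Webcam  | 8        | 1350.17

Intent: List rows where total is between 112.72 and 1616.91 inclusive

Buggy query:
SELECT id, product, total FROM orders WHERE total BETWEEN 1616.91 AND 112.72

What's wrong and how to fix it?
Bug: The bounds are reversed; BETWEEN a AND b requires a <= b to match anything

Fix: Swap the bounds so the smaller value comes first

Corrected query:
SELECT id, product, total FROM orders WHERE total BETWEEN 112.72 AND 1616.91

Result:
id | product | total  
---+---------+--------
1  | Charger | 1246.36
2  | Cable   | 117.63 
5  | Webcam  | 1350.17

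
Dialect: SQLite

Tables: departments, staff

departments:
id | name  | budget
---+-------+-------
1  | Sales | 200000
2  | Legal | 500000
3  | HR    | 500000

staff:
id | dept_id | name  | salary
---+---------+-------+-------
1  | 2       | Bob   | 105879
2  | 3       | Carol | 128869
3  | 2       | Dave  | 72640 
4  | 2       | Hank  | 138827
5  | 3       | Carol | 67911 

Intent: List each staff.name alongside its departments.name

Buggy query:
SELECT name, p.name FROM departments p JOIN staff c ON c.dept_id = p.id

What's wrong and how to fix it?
Bug: 'name' exists in both joined tables, so the database can't tell which one is meant

Fix: Prefix ambiguous columns with the table alias

Corrected query:
SELECT c.name, p.name FROM departments p JOIN staff c ON c.dept_id = p.id

Result:
name  | name 
------+------
Bob   | Legal
Carol | HR   
Dave  | Legal
Hank  | Legal
Carol | HR   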